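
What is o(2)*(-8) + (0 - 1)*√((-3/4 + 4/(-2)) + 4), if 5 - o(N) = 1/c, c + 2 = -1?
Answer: -128/3 - √5/2 ≈ -43.785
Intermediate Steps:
c = -3 (c = -2 - 1 = -3)
o(N) = 16/3 (o(N) = 5 - 1/(-3) = 5 - 1*(-⅓) = 5 + ⅓ = 16/3)
o(2)*(-8) + (0 - 1)*√((-3/4 + 4/(-2)) + 4) = (16/3)*(-8) + (0 - 1)*√((-3/4 + 4/(-2)) + 4) = -128/3 - √((-3*¼ + 4*(-½)) + 4) = -128/3 - √((-¾ - 2) + 4) = -128/3 - √(-11/4 + 4) = -128/3 - √(5/4) = -128/3 - √5/2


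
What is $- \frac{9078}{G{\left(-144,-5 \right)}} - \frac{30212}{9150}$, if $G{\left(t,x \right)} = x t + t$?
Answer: $- \frac{930239}{48800} \approx -19.062$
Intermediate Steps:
$G{\left(t,x \right)} = t + t x$ ($G{\left(t,x \right)} = t x + t = t + t x$)
$- \frac{9078}{G{\left(-144,-5 \right)}} - \frac{30212}{9150} = - \frac{9078}{\left(-144\right) \left(1 - 5\right)} - \frac{30212}{9150} = - \frac{9078}{\left(-144\right) \left(-4\right)} - \frac{15106}{4575} = - \frac{9078}{576} - \frac{15106}{4575} = \left(-9078\right) \frac{1}{576} - \frac{15106}{4575} = - \frac{1513}{96} - \frac{15106}{4575} = - \frac{930239}{48800}$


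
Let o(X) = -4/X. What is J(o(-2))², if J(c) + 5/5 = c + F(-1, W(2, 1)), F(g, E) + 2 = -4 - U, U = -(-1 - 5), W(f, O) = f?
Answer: 121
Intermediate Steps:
U = 6 (U = -1*(-6) = 6)
F(g, E) = -12 (F(g, E) = -2 + (-4 - 1*6) = -2 + (-4 - 6) = -2 - 10 = -12)
J(c) = -13 + c (J(c) = -1 + (c - 12) = -1 + (-12 + c) = -13 + c)
J(o(-2))² = (-13 - 4/(-2))² = (-13 - 4*(-½))² = (-13 + 2)² = (-11)² = 121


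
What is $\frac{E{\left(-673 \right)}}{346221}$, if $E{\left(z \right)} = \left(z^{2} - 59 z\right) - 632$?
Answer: $\frac{492004}{346221} \approx 1.4211$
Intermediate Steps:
$E{\left(z \right)} = -632 + z^{2} - 59 z$
$\frac{E{\left(-673 \right)}}{346221} = \frac{-632 + \left(-673\right)^{2} - -39707}{346221} = \left(-632 + 452929 + 39707\right) \frac{1}{346221} = 492004 \cdot \frac{1}{346221} = \frac{492004}{346221}$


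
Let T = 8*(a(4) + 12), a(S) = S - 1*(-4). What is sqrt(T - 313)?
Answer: 3*I*sqrt(17) ≈ 12.369*I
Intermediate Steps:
a(S) = 4 + S (a(S) = S + 4 = 4 + S)
T = 160 (T = 8*((4 + 4) + 12) = 8*(8 + 12) = 8*20 = 160)
sqrt(T - 313) = sqrt(160 - 313) = sqrt(-153) = 3*I*sqrt(17)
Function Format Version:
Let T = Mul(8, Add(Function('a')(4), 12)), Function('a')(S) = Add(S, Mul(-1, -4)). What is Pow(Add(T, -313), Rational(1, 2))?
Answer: Mul(3, I, Pow(17, Rational(1, 2))) ≈ Mul(12.369, I)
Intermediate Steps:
Function('a')(S) = Add(4, S) (Function('a')(S) = Add(S, 4) = Add(4, S))
T = 160 (T = Mul(8, Add(Add(4, 4), 12)) = Mul(8, Add(8, 12)) = Mul(8, 20) = 160)
Pow(Add(T, -313), Rational(1, 2)) = Pow(Add(160, -313), Rational(1, 2)) = Pow(-153, Rational(1, 2)) = Mul(3, I, Pow(17, Rational(1, 2)))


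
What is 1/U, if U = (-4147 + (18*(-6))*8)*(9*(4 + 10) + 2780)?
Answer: -1/14561966 ≈ -6.8672e-8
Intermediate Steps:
U = -14561966 (U = (-4147 - 108*8)*(9*14 + 2780) = (-4147 - 864)*(126 + 2780) = -5011*2906 = -14561966)
1/U = 1/(-14561966) = -1/14561966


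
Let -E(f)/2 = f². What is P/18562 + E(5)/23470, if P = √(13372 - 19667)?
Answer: -5/2347 + I*√6295/18562 ≈ -0.0021304 + 0.0042744*I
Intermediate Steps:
P = I*√6295 (P = √(-6295) = I*√6295 ≈ 79.341*I)
E(f) = -2*f²
P/18562 + E(5)/23470 = (I*√6295)/18562 - 2*5²/23470 = (I*√6295)*(1/18562) - 2*25*(1/23470) = I*√6295/18562 - 50*1/23470 = I*√6295/18562 - 5/2347 = -5/2347 + I*√6295/18562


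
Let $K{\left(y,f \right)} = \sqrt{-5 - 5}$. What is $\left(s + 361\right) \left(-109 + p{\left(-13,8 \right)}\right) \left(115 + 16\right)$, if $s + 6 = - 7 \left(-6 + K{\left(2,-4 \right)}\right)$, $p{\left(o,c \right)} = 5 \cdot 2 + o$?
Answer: $-5824784 + 102704 i \sqrt{10} \approx -5.8248 \cdot 10^{6} + 3.2478 \cdot 10^{5} i$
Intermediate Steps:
$K{\left(y,f \right)} = i \sqrt{10}$ ($K{\left(y,f \right)} = \sqrt{-10} = i \sqrt{10}$)
$p{\left(o,c \right)} = 10 + o$
$s = 36 - 7 i \sqrt{10}$ ($s = -6 - 7 \left(-6 + i \sqrt{10}\right) = -6 + \left(42 - 7 i \sqrt{10}\right) = 36 - 7 i \sqrt{10} \approx 36.0 - 22.136 i$)
$\left(s + 361\right) \left(-109 + p{\left(-13,8 \right)}\right) \left(115 + 16\right) = \left(\left(36 - 7 i \sqrt{10}\right) + 361\right) \left(-109 + \left(10 - 13\right)\right) \left(115 + 16\right) = \left(397 - 7 i \sqrt{10}\right) \left(-109 - 3\right) 131 = \left(397 - 7 i \sqrt{10}\right) \left(\left(-112\right) 131\right) = \left(397 - 7 i \sqrt{10}\right) \left(-14672\right) = -5824784 + 102704 i \sqrt{10}$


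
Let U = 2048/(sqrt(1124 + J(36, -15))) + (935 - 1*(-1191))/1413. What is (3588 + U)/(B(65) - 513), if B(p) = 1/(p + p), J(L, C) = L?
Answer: -659356100/94231557 - 13312*sqrt(290)/1933981 ≈ -7.1144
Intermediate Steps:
U = 2126/1413 + 512*sqrt(290)/145 (U = 2048/(sqrt(1124 + 36)) + (935 - 1*(-1191))/1413 = 2048/(sqrt(1160)) + (935 + 1191)*(1/1413) = 2048/((2*sqrt(290))) + 2126*(1/1413) = 2048*(sqrt(290)/580) + 2126/1413 = 512*sqrt(290)/145 + 2126/1413 = 2126/1413 + 512*sqrt(290)/145 ≈ 61.636)
B(p) = 1/(2*p)
(3588 + U)/(B(65) - 513) = (3588 + (2126/1413 + 512*sqrt(290)/145))/((1/2)/65 - 513) = (5071970/1413 + 512*sqrt(290)/145)/((1/2)*(1/65) - 513) = (5071970/1413 + 512*sqrt(290)/145)/(1/130 - 513) = (5071970/1413 + 512*sqrt(290)/145)/(-66689/130) = (5071970/1413 + 512*sqrt(290)/145)*(-130/66689) = -659356100/94231557 - 13312*sqrt(290)/1933981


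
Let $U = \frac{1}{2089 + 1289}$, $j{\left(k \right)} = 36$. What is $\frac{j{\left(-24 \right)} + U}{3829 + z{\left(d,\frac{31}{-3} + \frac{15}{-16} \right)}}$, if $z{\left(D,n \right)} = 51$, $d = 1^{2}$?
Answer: $\frac{121609}{13106640} \approx 0.0092784$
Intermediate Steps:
$d = 1$
$U = \frac{1}{3378} \approx 0.00029603$
$\frac{j{\left(-24 \right)} + U}{3829 + z{\left(d,\frac{31}{-3} + \frac{15}{-16} \right)}} = \frac{36 + \frac{1}{3378}}{3829 + 51} = \frac{121609}{3378 \cdot 3880} = \frac{121609}{3378} \cdot \frac{1}{3880} = \frac{121609}{13106640}$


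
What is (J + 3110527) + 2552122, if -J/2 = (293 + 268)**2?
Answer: 5033207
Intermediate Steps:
J = -629442 (J = -2*(293 + 268)**2 = -2*561**2 = -2*314721 = -629442)
(J + 3110527) + 2552122 = (-629442 + 3110527) + 2552122 = 2481085 + 2552122 = 5033207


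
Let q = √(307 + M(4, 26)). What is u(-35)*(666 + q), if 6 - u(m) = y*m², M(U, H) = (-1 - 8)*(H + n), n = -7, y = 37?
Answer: -30182454 - 90638*√34 ≈ -3.0711e+7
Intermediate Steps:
M(U, H) = 63 - 9*H (M(U, H) = (-1 - 8)*(H - 7) = -9*(-7 + H) = 63 - 9*H)
q = 2*√34 (q = √(307 + (63 - 9*26)) = √(307 + (63 - 234)) = √(307 - 171) = √136 = 2*√34 ≈ 11.662)
u(m) = 6 - 37*m²
u(-35)*(666 + q) = (6 - 37*(-35)²)*(666 + 2*√34) = (6 - 37*1225)*(666 + 2*√34) = (6 - 45325)*(666 + 2*√34) = -45319*(666 + 2*√34) = -30182454 - 90638*√34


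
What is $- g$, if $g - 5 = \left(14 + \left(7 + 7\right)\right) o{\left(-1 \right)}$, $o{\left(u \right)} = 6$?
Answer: $-173$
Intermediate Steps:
$g = 173$ ($g = 5 + \left(14 + \left(7 + 7\right)\right) 6 = 5 + \left(14 + 14\right) 6 = 5 + 28 \cdot 6 = 5 + 168 = 173$)
$- g = \left(-1\right) 173 = -173$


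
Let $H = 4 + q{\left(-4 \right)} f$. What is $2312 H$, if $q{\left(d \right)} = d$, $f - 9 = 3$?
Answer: $-101728$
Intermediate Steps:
$f = 12$ ($f = 9 + 3 = 12$)
$H = -44$ ($H = 4 - 48 = -44$)
$2312 H = 2312 \left(-44\right) = -101728$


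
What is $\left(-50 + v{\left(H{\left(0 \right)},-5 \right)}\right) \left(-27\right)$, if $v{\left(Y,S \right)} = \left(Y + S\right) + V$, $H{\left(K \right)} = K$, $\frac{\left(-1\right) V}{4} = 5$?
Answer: $2025$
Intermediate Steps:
$V = -20$ ($V = \left(-4\right) 5 = -20$)
$v{\left(Y,S \right)} = -20 + S + Y$ ($v{\left(Y,S \right)} = \left(Y + S\right) - 20 = \left(S + Y\right) - 20 = -20 + S + Y$)
$\left(-50 + v{\left(H{\left(0 \right)},-5 \right)}\right) \left(-27\right) = \left(-50 - 25\right) \left(-27\right) = \left(-75\right) \left(-27\right) = 2025$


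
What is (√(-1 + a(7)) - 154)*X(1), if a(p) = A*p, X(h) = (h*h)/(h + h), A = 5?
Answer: -77 + √34/2 ≈ -74.084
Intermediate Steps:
X(h) = h/2 (X(h) = h²/((2*h)) = h²*(1/(2*h)) = h/2)
a(p) = 5*p
(√(-1 + a(7)) - 154)*X(1) = (√(-1 + 5*7) - 154)*((½)*1) = (√(-1 + 35) - 154)*(½) = (√34 - 154)*(½) = (-154 + √34)*(½) = -77 + √34/2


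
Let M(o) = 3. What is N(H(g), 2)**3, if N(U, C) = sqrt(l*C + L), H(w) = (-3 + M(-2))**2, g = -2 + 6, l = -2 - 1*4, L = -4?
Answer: -64*I ≈ -64.0*I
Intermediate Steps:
l = -6 (l = -2 - 4 = -6)
g = 4
H(w) = 0 (H(w) = (-3 + 3)**2 = 0**2 = 0)
N(U, C) = sqrt(-4 - 6*C) (N(U, C) = sqrt(-6*C - 4) = sqrt(-4 - 6*C))
N(H(g), 2)**3 = (sqrt(-4 - 6*2))**3 = (sqrt(-4 - 12))**3 = (sqrt(-16))**3 = (4*I)**3 = -64*I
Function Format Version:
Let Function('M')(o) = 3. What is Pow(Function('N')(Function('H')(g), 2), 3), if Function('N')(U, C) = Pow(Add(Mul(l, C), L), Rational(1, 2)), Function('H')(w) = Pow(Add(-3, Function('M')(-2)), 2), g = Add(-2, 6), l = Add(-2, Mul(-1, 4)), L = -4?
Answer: Mul(-64, I) ≈ Mul(-64.000, I)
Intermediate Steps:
l = -6 (l = Add(-2, -4) = -6)
g = 4
Function('H')(w) = 0 (Function('H')(w) = Pow(Add(-3, 3), 2) = Pow(0, 2) = 0)
Function('N')(U, C) = Pow(Add(-4, Mul(-6, C)), Rational(1, 2)) (Function('N')(U, C) = Pow(Add(Mul(-6, C), -4), Rational(1, 2)) = Pow(Add(-4, Mul(-6, C)), Rational(1, 2)))
Pow(Function('N')(Function('H')(g), 2), 3) = Pow(Pow(Add(-4, Mul(-6, 2)), Rational(1, 2)), 3) = Pow(Pow(Add(-4, -12), Rational(1, 2)), 3) = Pow(Pow(-16, Rational(1, 2)), 3) = Pow(Mul(4, I), 3) = Mul(-64, I)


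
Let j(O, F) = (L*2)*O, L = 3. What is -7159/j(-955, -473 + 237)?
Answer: 7159/5730 ≈ 1.2494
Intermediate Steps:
j(O, F) = 6*O (j(O, F) = (3*2)*O = 6*O)
-7159/j(-955, -473 + 237) = -7159/(6*(-955)) = -7159/(-5730) = -7159*(-1/5730) = 7159/5730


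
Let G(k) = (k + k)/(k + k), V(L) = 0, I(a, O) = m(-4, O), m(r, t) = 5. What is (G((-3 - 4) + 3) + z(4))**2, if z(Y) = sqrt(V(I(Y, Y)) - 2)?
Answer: (1 + I*sqrt(2))**2 ≈ -1.0 + 2.8284*I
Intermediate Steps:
I(a, O) = 5
z(Y) = I*sqrt(2) (z(Y) = sqrt(0 - 2) = sqrt(-2) = I*sqrt(2))
G(k) = 1 (G(k) = (2*k)/((2*k)) = (2*k)*(1/(2*k)) = 1)
(G((-3 - 4) + 3) + z(4))**2 = (1 + I*sqrt(2))**2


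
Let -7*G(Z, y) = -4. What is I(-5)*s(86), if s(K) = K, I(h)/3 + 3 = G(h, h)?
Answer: -4386/7 ≈ -626.57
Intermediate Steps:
G(Z, y) = 4/7 (G(Z, y) = -⅐*(-4) = 4/7)
I(h) = -51/7 (I(h) = -9 + 3*(4/7) = -9 + 12/7 = -51/7)
I(-5)*s(86) = -51/7*86 = -4386/7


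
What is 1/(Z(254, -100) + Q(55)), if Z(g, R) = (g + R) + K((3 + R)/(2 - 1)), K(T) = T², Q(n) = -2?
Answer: 1/9561 ≈ 0.00010459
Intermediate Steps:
Z(g, R) = R + g + (3 + R)² (Z(g, R) = (g + R) + ((3 + R)/(2 - 1))² = (R + g) + ((3 + R)/1)² = (R + g) + ((3 + R)*1)² = (R + g) + (3 + R)² = R + g + (3 + R)²)
1/(Z(254, -100) + Q(55)) = 1/((-100 + 254 + (3 - 100)²) - 2) = 1/((-100 + 254 + (-97)²) - 2) = 1/((-100 + 254 + 9409) - 2) = 1/(9563 - 2) = 1/9561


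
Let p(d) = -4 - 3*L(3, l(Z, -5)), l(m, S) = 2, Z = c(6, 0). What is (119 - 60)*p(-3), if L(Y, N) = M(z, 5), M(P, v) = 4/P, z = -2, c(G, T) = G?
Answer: 118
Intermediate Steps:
Z = 6
L(Y, N) = -2 (L(Y, N) = 4/(-2) = 4*(-1/2) = -2)
p(d) = 2 (p(d) = -4 - 3*(-2) = -4 + 6 = 2)
(119 - 60)*p(-3) = (119 - 60)*2 = 59*2 = 118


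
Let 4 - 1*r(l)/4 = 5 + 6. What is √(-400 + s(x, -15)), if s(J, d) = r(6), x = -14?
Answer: 2*I*√107 ≈ 20.688*I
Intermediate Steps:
r(l) = -28 (r(l) = 16 - 4*(5 + 6) = 16 - 4*11 = 16 - 44 = -28)
s(J, d) = -28
√(-400 + s(x, -15)) = √(-400 - 28) = √(-428) = 2*I*√107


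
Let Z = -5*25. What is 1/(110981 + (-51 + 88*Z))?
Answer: 1/99930 ≈ 1.0007e-5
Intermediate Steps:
Z = -125
1/(110981 + (-51 + 88*Z)) = 1/(110981 + (-51 + 88*(-125))) = 1/(110981 + (-51 - 11000)) = 1/(110981 - 11051) = 1/99930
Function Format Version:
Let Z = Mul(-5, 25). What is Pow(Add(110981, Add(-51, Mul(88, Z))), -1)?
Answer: Rational(1, 99930) ≈ 1.0007e-5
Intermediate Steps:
Z = -125
Pow(Add(110981, Add(-51, Mul(88, Z))), -1) = Pow(Add(110981, Add(-51, Mul(88, -125))), -1) = Pow(Add(110981, Add(-51, -11000)), -1) = Pow(Add(110981, -11051), -1) = Pow(99930, -1) = Rational(1, 99930)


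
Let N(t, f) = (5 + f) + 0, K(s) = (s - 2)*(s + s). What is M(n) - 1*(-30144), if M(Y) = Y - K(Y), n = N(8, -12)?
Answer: 30011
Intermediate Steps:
K(s) = 2*s*(-2 + s) (K(s) = (-2 + s)*(2*s) = 2*s*(-2 + s))
N(t, f) = 5 + f
n = -7 (n = 5 - 12 = -7)
M(Y) = Y - 2*Y*(-2 + Y)
M(n) - 1*(-30144) = -7*(5 - 2*(-7)) - 1*(-30144) = -7*(5 + 14) + 30144 = -7*19 + 30144 = -133 + 30144 = 30011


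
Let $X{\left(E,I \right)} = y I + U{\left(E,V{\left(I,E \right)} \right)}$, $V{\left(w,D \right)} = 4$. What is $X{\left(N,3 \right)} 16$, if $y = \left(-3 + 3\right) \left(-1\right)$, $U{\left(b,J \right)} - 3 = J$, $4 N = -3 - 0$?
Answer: $112$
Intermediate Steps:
$N = - \frac{3}{4}$ ($N = \frac{-3 - 0}{4} = \frac{-3 + 0}{4} = \frac{1}{4} \left(-3\right) = - \frac{3}{4} \approx -0.75$)
$U{\left(b,J \right)} = 3 + J$
$y = 0$ ($y = 0 \left(-1\right) = 0$)
$X{\left(E,I \right)} = 7$ ($X{\left(E,I \right)} = 0 I + \left(3 + 4\right) = 0 + 7 = 7$)
$X{\left(N,3 \right)} 16 = 7 \cdot 16 = 112$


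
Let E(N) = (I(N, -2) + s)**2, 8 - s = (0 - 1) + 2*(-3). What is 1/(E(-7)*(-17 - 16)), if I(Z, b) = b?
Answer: -1/5577 ≈ -0.00017931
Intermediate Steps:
s = 15 (s = 8 - ((0 - 1) + 2*(-3)) = 8 - (-1 - 6) = 8 - 1*(-7) = 8 + 7 = 15)
E(N) = 169 (E(N) = (-2 + 15)**2 = 13**2 = 169)
1/(E(-7)*(-17 - 16)) = 1/(169*(-17 - 16)) = 1/(169*(-33)) = 1/(-5577) = -1/5577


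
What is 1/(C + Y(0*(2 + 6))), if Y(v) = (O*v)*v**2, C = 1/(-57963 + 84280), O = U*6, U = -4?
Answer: 26317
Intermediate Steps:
O = -24 (O = -4*6 = -24)
C = 1/26317 ≈ 3.7998e-5
Y(v) = -24*v**3 (Y(v) = (-24*v)*v**2 = -24*v**3)
1/(C + Y(0*(2 + 6))) = 1/(1/26317 - 24*(0*(2 + 6))**3) = 1/(1/26317 - 24*(0*8)**3) = 1/(1/26317 - 24*0**3) = 1/(1/26317 - 24*0) = 1/(1/26317 + 0) = 1/(1/26317) = 26317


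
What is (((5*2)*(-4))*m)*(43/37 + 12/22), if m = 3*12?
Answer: -1000800/407 ≈ -2459.0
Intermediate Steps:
m = 36
(((5*2)*(-4))*m)*(43/37 + 12/22) = (((5*2)*(-4))*36)*(43/37 + 12/22) = ((10*(-4))*36)*(43*(1/37) + 12*(1/22)) = (-40*36)*(43/37 + 6/11) = -1440*695/407 = -1000800/407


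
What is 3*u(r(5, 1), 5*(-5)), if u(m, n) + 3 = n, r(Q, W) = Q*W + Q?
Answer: -84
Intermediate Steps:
r(Q, W) = Q + Q*W
u(m, n) = -3 + n
3*u(r(5, 1), 5*(-5)) = 3*(-3 + 5*(-5)) = 3*(-3 - 25) = 3*(-28) = -84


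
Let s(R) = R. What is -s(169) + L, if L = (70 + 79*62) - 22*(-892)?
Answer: 24423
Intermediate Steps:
L = 24592 (L = (70 + 4898) - 1*(-19624) = 4968 + 19624 = 24592)
-s(169) + L = -1*169 + 24592 = -169 + 24592 = 24423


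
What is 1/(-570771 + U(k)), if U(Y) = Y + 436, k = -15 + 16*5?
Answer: -1/570270 ≈ -1.7536e-6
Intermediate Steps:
k = 65 (k = -15 + 80 = 65)
U(Y) = 436 + Y
1/(-570771 + U(k)) = 1/(-570771 + (436 + 65)) = 1/(-570771 + 501) = 1/(-570270) = -1/570270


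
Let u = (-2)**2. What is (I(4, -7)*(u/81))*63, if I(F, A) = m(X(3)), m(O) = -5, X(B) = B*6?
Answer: -140/9 ≈ -15.556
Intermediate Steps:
X(B) = 6*B
I(F, A) = -5
u = 4
(I(4, -7)*(u/81))*63 = -20/81*63 = -140/9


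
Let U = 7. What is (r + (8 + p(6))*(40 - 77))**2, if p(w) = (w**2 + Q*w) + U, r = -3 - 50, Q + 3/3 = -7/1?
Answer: 26896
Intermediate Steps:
Q = -8 (Q = -1 - 7/1 = -1 - 7*1 = -1 - 7 = -8)
r = -53
p(w) = 7 + w**2 - 8*w (p(w) = (w**2 - 8*w) + 7 = 7 + w**2 - 8*w)
(r + (8 + p(6))*(40 - 77))**2 = (-53 + (8 + (7 + 6**2 - 8*6))*(40 - 77))**2 = (-53 + (8 + (7 + 36 - 48))*(-37))**2 = (-53 + (8 - 5)*(-37))**2 = (-53 + 3*(-37))**2 = (-53 - 111)**2 = (-164)**2 = 26896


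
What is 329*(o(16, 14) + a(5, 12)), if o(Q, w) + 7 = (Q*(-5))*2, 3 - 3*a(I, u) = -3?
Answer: -54285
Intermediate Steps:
a(I, u) = 2 (a(I, u) = 1 - ⅓*(-3) = 1 + 1 = 2)
o(Q, w) = -7 - 10*Q (o(Q, w) = -7 + (Q*(-5))*2 = -7 - 5*Q*2 = -7 - 10*Q)
329*(o(16, 14) + a(5, 12)) = 329*((-7 - 10*16) + 2) = 329*((-7 - 160) + 2) = 329*(-167 + 2) = 329*(-165) = -54285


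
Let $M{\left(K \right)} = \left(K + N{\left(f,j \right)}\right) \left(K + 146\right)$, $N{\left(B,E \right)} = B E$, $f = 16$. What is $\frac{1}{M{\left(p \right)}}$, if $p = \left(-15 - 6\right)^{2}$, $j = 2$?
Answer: $\frac{1}{277651} \approx 3.6016 \cdot 10^{-6}$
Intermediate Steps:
$p = 441$ ($p = \left(-21\right)^{2} = 441$)
$M{\left(K \right)} = \left(32 + K\right) \left(146 + K\right)$ ($M{\left(K \right)} = \left(K + 16 \cdot 2\right) \left(K + 146\right) = \left(K + 32\right) \left(146 + K\right) = \left(32 + K\right) \left(146 + K\right)$)
$\frac{1}{M{\left(p \right)}} = \frac{1}{4672 + 441^{2} + 178 \cdot 441} = \frac{1}{4672 + 194481 + 78498} = \frac{1}{277651}$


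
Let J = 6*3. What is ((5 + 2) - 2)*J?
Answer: 90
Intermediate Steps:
J = 18
((5 + 2) - 2)*J = ((5 + 2) - 2)*18 = (7 - 2)*18 = 5*18 = 90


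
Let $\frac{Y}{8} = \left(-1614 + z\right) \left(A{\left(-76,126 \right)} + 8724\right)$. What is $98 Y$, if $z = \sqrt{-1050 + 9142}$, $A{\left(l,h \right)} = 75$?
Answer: $-11134043424 + 234546144 \sqrt{7} \approx -1.0513 \cdot 10^{10}$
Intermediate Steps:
$z = 34 \sqrt{7}$ ($z = \sqrt{8092} = 34 \sqrt{7} \approx 89.956$)
$Y = -113612688 + 2393328 \sqrt{7}$ ($Y = 8 \left(-1614 + 34 \sqrt{7}\right) \left(75 + 8724\right) = 8 \left(-1614 + 34 \sqrt{7}\right) 8799 = 8 \left(-14201586 + 299166 \sqrt{7}\right) = -113612688 + 2393328 \sqrt{7} \approx -1.0728 \cdot 10^{8}$)
$98 Y = 98 \left(-113612688 + 2393328 \sqrt{7}\right) = -11134043424 + 234546144 \sqrt{7}$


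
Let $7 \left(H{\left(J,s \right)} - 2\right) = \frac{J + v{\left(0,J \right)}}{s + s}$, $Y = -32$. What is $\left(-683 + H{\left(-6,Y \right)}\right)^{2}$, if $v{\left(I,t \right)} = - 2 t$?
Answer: $\frac{23270587209}{50176} \approx 4.6378 \cdot 10^{5}$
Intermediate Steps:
$H{\left(J,s \right)} = 2 - \frac{J}{14 s}$ ($H{\left(J,s \right)} = 2 + \frac{\left(J - 2 J\right) \frac{1}{s + s}}{7} = 2 + \frac{- J \frac{1}{2 s}}{7} = 2 + \frac{\left(- \frac{1}{2}\right) J \frac{1}{s}}{7} = 2 - \frac{J}{14 s}$)
$\left(-683 + H{\left(-6,Y \right)}\right)^{2} = \left(-683 + \left(2 - - \frac{3}{7 \left(-32\right)}\right)\right)^{2} = \left(-683 + \left(2 - \left(- \frac{3}{7}\right) \left(- \frac{1}{32}\right)\right)\right)^{2} = \left(-683 + \left(2 - \frac{3}{224}\right)\right)^{2} = \left(-683 + \frac{445}{224}\right)^{2} = \left(- \frac{152547}{224}\right)^{2} = \frac{23270587209}{50176}$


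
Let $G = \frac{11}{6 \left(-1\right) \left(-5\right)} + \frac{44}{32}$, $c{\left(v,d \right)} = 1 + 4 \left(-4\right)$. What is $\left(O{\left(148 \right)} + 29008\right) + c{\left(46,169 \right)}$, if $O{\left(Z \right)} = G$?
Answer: $\frac{3479369}{120} \approx 28995.0$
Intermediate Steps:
$c{\left(v,d \right)} = -15$ ($c{\left(v,d \right)} = 1 - 16 = -15$)
$G = \frac{209}{120}$ ($G = \frac{11}{\left(-6\right) \left(-5\right)} + 44 \cdot \frac{1}{32} = \frac{11}{30} + \frac{11}{8} = \frac{209}{120} \approx 1.7417$)
$O{\left(Z \right)} = \frac{209}{120}$
$\left(O{\left(148 \right)} + 29008\right) + c{\left(46,169 \right)} = \left(\frac{209}{120} + 29008\right) - 15 = \frac{3481169}{120} - 15 = \frac{3479369}{120}$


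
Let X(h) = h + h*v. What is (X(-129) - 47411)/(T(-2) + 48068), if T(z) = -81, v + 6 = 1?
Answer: -46895/47987 ≈ -0.97724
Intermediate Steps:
v = -5 (v = -6 + 1 = -5)
X(h) = -4*h (X(h) = h + h*(-5) = h - 5*h = -4*h)
(X(-129) - 47411)/(T(-2) + 48068) = (-4*(-129) - 47411)/(-81 + 48068) = (516 - 47411)/47987 = -46895*1/47987 = -46895/47987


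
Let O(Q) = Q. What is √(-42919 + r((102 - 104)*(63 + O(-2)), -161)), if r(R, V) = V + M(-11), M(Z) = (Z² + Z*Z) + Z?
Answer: 207*I ≈ 207.0*I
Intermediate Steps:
M(Z) = Z + 2*Z² (M(Z) = (Z² + Z²) + Z = 2*Z² + Z = Z + 2*Z²)
r(R, V) = 231 + V (r(R, V) = V - 11*(1 + 2*(-11)) = V - 11*(1 - 22) = V - 11*(-21) = V + 231 = 231 + V)
√(-42919 + r((102 - 104)*(63 + O(-2)), -161)) = √(-42919 + (231 - 161)) = √(-42919 + 70) = √(-42849) = 207*I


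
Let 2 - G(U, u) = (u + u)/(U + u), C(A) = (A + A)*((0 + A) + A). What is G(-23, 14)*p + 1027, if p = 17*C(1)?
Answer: 12371/9 ≈ 1374.6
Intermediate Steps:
C(A) = 4*A² (C(A) = (2*A)*(A + A) = (2*A)*(2*A) = 4*A²)
G(U, u) = 2 - 2*u/(U + u) (G(U, u) = 2 - (u + u)/(U + u) = 2 - 2*u/(U + u))
p = 68 (p = 17*(4*1²) = 17*(4*1) = 17*4 = 68)
G(-23, 14)*p + 1027 = (2*(-23)/(-23 + 14))*68 + 1027 = (2*(-23)/(-9))*68 + 1027 = (2*(-23)*(-⅑))*68 + 1027 = (46/9)*68 + 1027 = 3128/9 + 1027 = 12371/9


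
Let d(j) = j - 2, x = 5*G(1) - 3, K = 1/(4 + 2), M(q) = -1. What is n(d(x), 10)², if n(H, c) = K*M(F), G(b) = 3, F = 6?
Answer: 1/36 ≈ 0.027778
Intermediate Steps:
K = ⅙ (K = 1/6 = ⅙ ≈ 0.16667)
x = 12 (x = 5*3 - 3 = 15 - 3 = 12)
d(j) = -2 + j
n(H, c) = -⅙ (n(H, c) = (⅙)*(-1) = -⅙)
n(d(x), 10)² = (-⅙)² = 1/36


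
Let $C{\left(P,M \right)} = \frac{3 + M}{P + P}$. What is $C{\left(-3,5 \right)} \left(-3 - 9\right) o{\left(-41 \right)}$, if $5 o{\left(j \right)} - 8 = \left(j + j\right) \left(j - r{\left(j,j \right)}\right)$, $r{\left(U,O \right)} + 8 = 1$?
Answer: $\frac{44736}{5} \approx 8947.2$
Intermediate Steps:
$r{\left(U,O \right)} = -7$ ($r{\left(U,O \right)} = -8 + 1 = -7$)
$C{\left(P,M \right)} = \frac{3 + M}{2 P}$
$o{\left(j \right)} = \frac{8}{5} + \frac{2 j \left(7 + j\right)}{5}$ ($o{\left(j \right)} = \frac{8}{5} + \frac{\left(j + j\right) \left(j - -7\right)}{5} = \frac{8}{5} + \frac{2 j \left(j + 7\right)}{5} = \frac{8}{5} + \frac{2 j \left(7 + j\right)}{5}$)
$C{\left(-3,5 \right)} \left(-3 - 9\right) o{\left(-41 \right)} = \frac{3 + 5}{2 \left(-3\right)} \left(-3 - 9\right) \left(\frac{8}{5} + \frac{2 \left(-41\right)^{2}}{5} + \frac{14}{5} \left(-41\right)\right) = \frac{1}{2} \left(- \frac{1}{3}\right) 8 \left(-12\right) \left(\frac{8}{5} + \frac{2}{5} \cdot 1681 - \frac{574}{5}\right) = \left(- \frac{4}{3}\right) \left(-12\right) \left(\frac{8}{5} + \frac{3362}{5} - \frac{574}{5}\right) = 16 \cdot \frac{2796}{5} = \frac{44736}{5}$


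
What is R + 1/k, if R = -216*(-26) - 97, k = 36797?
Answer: 203082644/36797 ≈ 5519.0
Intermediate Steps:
R = 5519 (R = 5616 - 97 = 5519)
R + 1/k = 5519 + 1/36797 = 203082644/36797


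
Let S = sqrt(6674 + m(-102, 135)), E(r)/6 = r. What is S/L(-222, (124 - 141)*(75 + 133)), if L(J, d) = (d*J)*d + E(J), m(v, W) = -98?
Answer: -sqrt(411)/693933261 ≈ -2.9215e-8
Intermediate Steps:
E(r) = 6*r
S = 4*sqrt(411) (S = sqrt(6674 - 98) = sqrt(6576) = 4*sqrt(411) ≈ 81.093)
L(J, d) = 6*J + J*d**2 (L(J, d) = (d*J)*d + 6*J = (J*d)*d + 6*J = J*d**2 + 6*J = 6*J + J*d**2)
S/L(-222, (124 - 141)*(75 + 133)) = (4*sqrt(411))/((-222*(6 + ((124 - 141)*(75 + 133))**2))) = (4*sqrt(411))/((-222*(6 + (-17*208)**2))) = (4*sqrt(411))/((-222*(6 + (-3536)**2))) = (4*sqrt(411))/((-222*(6 + 12503296))) = (4*sqrt(411))/((-222*12503302)) = (4*sqrt(411))/(-2775733044) = (4*sqrt(411))*(-1/2775733044) = -sqrt(411)/693933261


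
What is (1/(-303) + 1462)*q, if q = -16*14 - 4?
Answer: -33666860/101 ≈ -3.3334e+5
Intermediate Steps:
q = -228 (q = -224 - 4 = -228)
(1/(-303) + 1462)*q = (1/(-303) + 1462)*(-228) = (-1/303 + 1462)*(-228) = (442985/303)*(-228) = -33666860/101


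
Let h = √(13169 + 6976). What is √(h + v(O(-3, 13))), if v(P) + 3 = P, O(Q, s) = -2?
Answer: √(-5 + √20145) ≈ 11.702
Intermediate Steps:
v(P) = -3 + P
h = √20145 ≈ 141.93
√(h + v(O(-3, 13))) = √(√20145 + (-3 - 2)) = √(√20145 - 5) = √(-5 + √20145)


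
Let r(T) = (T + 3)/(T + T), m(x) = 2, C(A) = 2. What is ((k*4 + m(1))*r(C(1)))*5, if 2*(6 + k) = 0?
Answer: -275/2 ≈ -137.50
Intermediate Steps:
k = -6 (k = -6 + (½)*0 = -6 + 0 = -6)
r(T) = (3 + T)/(2*T) (r(T) = (3 + T)/((2*T)) = (3 + T)*(1/(2*T)) = (3 + T)/(2*T))
((k*4 + m(1))*r(C(1)))*5 = ((-6*4 + 2)*((½)*(3 + 2)/2))*5 = ((-24 + 2)*((½)*(½)*5))*5 = -22*5/4*5 = -55/2*5 = -275/2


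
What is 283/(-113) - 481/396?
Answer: -166421/44748 ≈ -3.7191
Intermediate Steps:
283/(-113) - 481/396 = 283*(-1/113) - 481*1/396 = -283/113 - 481/396 = -166421/44748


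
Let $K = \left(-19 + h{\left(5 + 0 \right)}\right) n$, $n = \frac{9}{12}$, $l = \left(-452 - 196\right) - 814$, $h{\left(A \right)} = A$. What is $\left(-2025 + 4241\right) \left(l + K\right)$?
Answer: $-3263060$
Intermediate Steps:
$l = -1462$ ($l = -648 - 814 = -1462$)
$n = \frac{3}{4}$ ($n = 9 \cdot \frac{1}{12} = \frac{3}{4} \approx 0.75$)
$K = - \frac{21}{2}$ ($K = \left(-19 + \left(5 + 0\right)\right) \frac{3}{4} = \left(-19 + 5\right) \frac{3}{4} = \left(-14\right) \frac{3}{4} = - \frac{21}{2} \approx -10.5$)
$\left(-2025 + 4241\right) \left(l + K\right) = \left(-2025 + 4241\right) \left(-1462 - \frac{21}{2}\right) = 2216 \left(- \frac{2945}{2}\right) = -3263060$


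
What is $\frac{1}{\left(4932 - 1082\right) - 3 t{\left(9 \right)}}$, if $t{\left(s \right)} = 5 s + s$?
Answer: $\frac{1}{3688} \approx 0.00027115$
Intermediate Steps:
$t{\left(s \right)} = 6 s$
$\frac{1}{\left(4932 - 1082\right) - 3 t{\left(9 \right)}} = \frac{1}{\left(4932 - 1082\right) - 3 \cdot 6 \cdot 9} = \frac{1}{3850 - 162} = \frac{1}{3688}$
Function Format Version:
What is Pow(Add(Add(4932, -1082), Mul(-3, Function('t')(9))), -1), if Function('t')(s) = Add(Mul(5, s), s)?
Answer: Rational(1, 3688) ≈ 0.00027115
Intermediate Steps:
Function('t')(s) = Mul(6, s)
Pow(Add(Add(4932, -1082), Mul(-3, Function('t')(9))), -1) = Pow(Add(Add(4932, -1082), Mul(-3, Mul(6, 9))), -1) = Pow(Add(3850, Mul(-3, 54)), -1) = Pow(Add(3850, -162), -1) = Pow(3688, -1) = Rational(1, 3688)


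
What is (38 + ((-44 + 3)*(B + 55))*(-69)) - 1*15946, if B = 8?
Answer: 162319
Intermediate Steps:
(38 + ((-44 + 3)*(B + 55))*(-69)) - 1*15946 = (38 + ((-44 + 3)*(8 + 55))*(-69)) - 1*15946 = (38 - 41*63*(-69)) - 15946 = (38 - 2583*(-69)) - 15946 = (38 + 178227) - 15946 = 178265 - 15946 = 162319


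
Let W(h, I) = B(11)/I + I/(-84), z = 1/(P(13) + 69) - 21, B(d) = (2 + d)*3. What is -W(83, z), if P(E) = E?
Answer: 19065983/11854248 ≈ 1.6084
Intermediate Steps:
B(d) = 6 + 3*d
z = -1721/82 (z = 1/(13 + 69) - 21 = 1/82 - 21 = -1721/82 ≈ -20.988)
W(h, I) = 39/I - I/84 (W(h, I) = (6 + 3*11)/I + I/(-84) = (6 + 33)/I + I*(-1/84) = 39/I - I/84)
-W(83, z) = -(39/(-1721/82) - 1/84*(-1721/82)) = -(39*(-82/1721) + 1721/6888) = -(-3198/1721 + 1721/6888) = -1*(-19065983/11854248) = 19065983/11854248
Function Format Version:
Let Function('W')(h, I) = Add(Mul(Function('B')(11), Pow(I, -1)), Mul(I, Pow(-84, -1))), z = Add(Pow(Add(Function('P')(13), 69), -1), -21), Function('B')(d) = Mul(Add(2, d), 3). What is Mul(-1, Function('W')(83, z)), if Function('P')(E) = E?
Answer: Rational(19065983, 11854248) ≈ 1.6084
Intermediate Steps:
Function('B')(d) = Add(6, Mul(3, d))
z = Rational(-1721, 82) (z = Add(Pow(Add(13, 69), -1), -21) = Add(Pow(82, -1), -21) = Add(Rational(1, 82), -21) = Rational(-1721, 82) ≈ -20.988)
Function('W')(h, I) = Add(Mul(39, Pow(I, -1)), Mul(Rational(-1, 84), I)) (Function('W')(h, I) = Add(Mul(Add(6, Mul(3, 11)), Pow(I, -1)), Mul(I, Pow(-84, -1))) = Add(Mul(Add(6, 33), Pow(I, -1)), Mul(I, Rational(-1, 84))) = Add(Mul(39, Pow(I, -1)), Mul(Rational(-1, 84), I)))
Mul(-1, Function('W')(83, z)) = Mul(-1, Add(Mul(39, Pow(Rational(-1721, 82), -1)), Mul(Rational(-1, 84), Rational(-1721, 82)))) = Mul(-1, Add(Mul(39, Rational(-82, 1721)), Rational(1721, 6888))) = Mul(-1, Add(Rational(-3198, 1721), Rational(1721, 6888))) = Mul(-1, Rational(-19065983, 11854248)) = Rational(19065983, 11854248)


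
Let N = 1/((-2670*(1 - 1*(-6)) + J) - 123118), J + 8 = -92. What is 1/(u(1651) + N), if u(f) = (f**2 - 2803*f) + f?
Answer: -141908/269667914309 ≈ -5.2623e-7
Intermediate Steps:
J = -100 (J = -8 - 92 = -100)
u(f) = f**2 - 2802*f
N = -1/141908 (N = 1/((-2670*(1 - 1*(-6)) - 100) - 123118) = 1/((-2670*(1 + 6) - 100) - 123118) = 1/((-2670*7 - 100) - 123118) = 1/((-178*105 - 100) - 123118) = 1/((-18690 - 100) - 123118) = 1/(-18790 - 123118) = 1/(-141908) = -1/141908 ≈ -7.0468e-6)
1/(u(1651) + N) = 1/(1651*(-2802 + 1651) - 1/141908) = 1/(1651*(-1151) - 1/141908) = 1/(-1900301 - 1/141908) = 1/(-269667914309/141908) = -141908/269667914309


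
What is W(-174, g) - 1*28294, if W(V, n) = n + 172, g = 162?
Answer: -27960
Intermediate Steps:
W(V, n) = 172 + n
W(-174, g) - 1*28294 = (172 + 162) - 1*28294 = 334 - 28294 = -27960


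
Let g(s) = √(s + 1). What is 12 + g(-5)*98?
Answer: 12 + 196*I ≈ 12.0 + 196.0*I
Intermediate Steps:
g(s) = √(1 + s)
12 + g(-5)*98 = 12 + √(1 - 5)*98 = 12 + √(-4)*98 = 12 + (2*I)*98 = 12 + 196*I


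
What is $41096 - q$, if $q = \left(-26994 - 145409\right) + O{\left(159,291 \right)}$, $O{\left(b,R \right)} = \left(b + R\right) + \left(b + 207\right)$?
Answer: $212683$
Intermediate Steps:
$O{\left(b,R \right)} = 207 + R + 2 b$ ($O{\left(b,R \right)} = \left(R + b\right) + \left(207 + b\right) = 207 + R + 2 b$)
$q = -171587$ ($q = \left(-26994 - 145409\right) + \left(207 + 291 + 2 \cdot 159\right) = -172403 + \left(207 + 291 + 318\right) = -172403 + 816 = -171587$)
$41096 - q = 41096 - -171587 = 41096 + 171587 = 212683$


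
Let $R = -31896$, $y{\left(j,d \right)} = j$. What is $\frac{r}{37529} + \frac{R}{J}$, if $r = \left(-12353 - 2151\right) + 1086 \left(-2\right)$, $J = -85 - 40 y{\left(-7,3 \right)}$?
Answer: $- \frac{400092268}{2439385} \approx -164.01$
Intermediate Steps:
$J = 195$ ($J = -85 - -280 = -85 + 280 = 195$)
$r = -16676$ ($r = -14504 - 2172 = -16676$)
$\frac{r}{37529} + \frac{R}{J} = - \frac{16676}{37529} - \frac{31896}{195} = \left(-16676\right) \frac{1}{37529} - \frac{10632}{65} = - \frac{16676}{37529} - \frac{10632}{65} = - \frac{400092268}{2439385}$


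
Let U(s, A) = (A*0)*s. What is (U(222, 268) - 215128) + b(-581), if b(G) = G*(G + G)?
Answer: 459994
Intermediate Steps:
U(s, A) = 0 (U(s, A) = 0*s = 0)
b(G) = 2*G**2 (b(G) = G*(2*G) = 2*G**2)
(U(222, 268) - 215128) + b(-581) = (0 - 215128) + 2*(-581)**2 = -215128 + 2*337561 = -215128 + 675122 = 459994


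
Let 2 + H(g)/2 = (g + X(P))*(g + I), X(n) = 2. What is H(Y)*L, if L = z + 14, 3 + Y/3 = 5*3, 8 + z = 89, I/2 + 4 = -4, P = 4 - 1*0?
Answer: 144020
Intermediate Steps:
P = 4 (P = 4 + 0 = 4)
I = -16 (I = -8 + 2*(-4) = -8 - 8 = -16)
z = 81 (z = -8 + 89 = 81)
Y = 36 (Y = -9 + 3*(5*3) = -9 + 3*15 = -9 + 45 = 36)
L = 95 (L = 81 + 14 = 95)
H(g) = -4 + 2*(-16 + g)*(2 + g) (H(g) = -4 + 2*((g + 2)*(g - 16)) = -4 + 2*((2 + g)*(-16 + g)) = -4 + 2*((-16 + g)*(2 + g)) = -4 + 2*(-16 + g)*(2 + g))
H(Y)*L = (-68 - 28*36 + 2*36²)*95 = (-68 - 1008 + 2*1296)*95 = (-68 - 1008 + 2592)*95 = 1516*95 = 144020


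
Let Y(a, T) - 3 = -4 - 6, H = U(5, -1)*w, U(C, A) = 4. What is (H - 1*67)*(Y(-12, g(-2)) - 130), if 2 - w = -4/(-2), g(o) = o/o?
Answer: 9179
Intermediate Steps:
g(o) = 1
w = 0 (w = 2 - (-4)/(-2) = 2 - (-4)*(-1)/2 = 2 - 1*2 = 2 - 2 = 0)
H = 0 (H = 4*0 = 0)
Y(a, T) = -7 (Y(a, T) = 3 + (-4 - 6) = 3 - 10 = -7)
(H - 1*67)*(Y(-12, g(-2)) - 130) = (0 - 1*67)*(-7 - 130) = (0 - 67)*(-137) = -67*(-137) = 9179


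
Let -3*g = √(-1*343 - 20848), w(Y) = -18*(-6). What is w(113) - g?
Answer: 108 + I*√21191/3 ≈ 108.0 + 48.524*I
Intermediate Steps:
w(Y) = 108
g = -I*√21191/3 (g = -√(-1*343 - 20848)/3 = -√(-343 - 20848)/3 = -I*√21191/3 ≈ -48.524*I)
w(113) - g = 108 - (-1)*I*√21191/3 = 108 + I*√21191/3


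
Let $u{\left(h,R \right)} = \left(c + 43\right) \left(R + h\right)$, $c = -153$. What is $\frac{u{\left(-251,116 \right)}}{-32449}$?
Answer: $- \frac{14850}{32449} \approx -0.45764$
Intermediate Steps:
$u{\left(h,R \right)} = - 110 R - 110 h$ ($u{\left(h,R \right)} = \left(-153 + 43\right) \left(R + h\right) = - 110 \left(R + h\right) = - 110 R - 110 h$)
$\frac{u{\left(-251,116 \right)}}{-32449} = \frac{\left(-110\right) 116 - -27610}{-32449} = \left(-12760 + 27610\right) \left(- \frac{1}{32449}\right) = 14850 \left(- \frac{1}{32449}\right) = - \frac{14850}{32449}$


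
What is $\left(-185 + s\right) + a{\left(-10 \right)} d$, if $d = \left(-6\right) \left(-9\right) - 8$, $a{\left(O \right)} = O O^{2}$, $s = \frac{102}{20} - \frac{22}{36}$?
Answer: $- \frac{2078123}{45} \approx -46181.0$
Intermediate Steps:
$s = \frac{202}{45}$ ($s = 102 \cdot \frac{1}{20} - \frac{11}{18} = \frac{51}{10} - \frac{11}{18} = \frac{202}{45} \approx 4.4889$)
$a{\left(O \right)} = O^{3}$
$d = 46$ ($d = 54 - 8 = 46$)
$\left(-185 + s\right) + a{\left(-10 \right)} d = \left(-185 + \frac{202}{45}\right) + \left(-10\right)^{3} \cdot 46 = - \frac{8123}{45} - 46000 = - \frac{2078123}{45}$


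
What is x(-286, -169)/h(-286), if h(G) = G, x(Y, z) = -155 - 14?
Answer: 13/22 ≈ 0.59091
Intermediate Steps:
x(Y, z) = -169
x(-286, -169)/h(-286) = -169/(-286) = -169*(-1/286) = 13/22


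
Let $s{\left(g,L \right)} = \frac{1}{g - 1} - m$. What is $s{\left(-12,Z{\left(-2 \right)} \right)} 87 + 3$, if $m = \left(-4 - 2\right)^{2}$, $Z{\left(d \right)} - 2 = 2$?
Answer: $- \frac{40764}{13} \approx -3135.7$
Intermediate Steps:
$Z{\left(d \right)} = 4$ ($Z{\left(d \right)} = 2 + 2 = 4$)
$m = 36$ ($m = \left(-6\right)^{2} = 36$)
$s{\left(g,L \right)} = -36 + \frac{1}{-1 + g}$ ($s{\left(g,L \right)} = \frac{1}{g - 1} - 36 = \frac{1}{-1 + g} - 36 = -36 + \frac{1}{-1 + g}$)
$s{\left(-12,Z{\left(-2 \right)} \right)} 87 + 3 = \frac{37 - -432}{-1 - 12} \cdot 87 + 3 = \frac{37 + 432}{-13} \cdot 87 + 3 = \left(- \frac{1}{13}\right) 469 \cdot 87 + 3 = \left(- \frac{469}{13}\right) 87 + 3 = - \frac{40803}{13} + 3 = - \frac{40764}{13}$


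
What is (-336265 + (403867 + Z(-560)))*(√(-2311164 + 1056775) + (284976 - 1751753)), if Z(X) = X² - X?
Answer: -559959721074 + 381762*I*√1254389 ≈ -5.5996e+11 + 4.2757e+8*I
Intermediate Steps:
(-336265 + (403867 + Z(-560)))*(√(-2311164 + 1056775) + (284976 - 1751753)) = (-336265 + (403867 - 560*(-1 - 560)))*(√(-2311164 + 1056775) + (284976 - 1751753)) = (-336265 + (403867 - 560*(-561)))*(√(-1254389) - 1466777) = (-336265 + (403867 + 314160))*(I*√1254389 - 1466777) = (-336265 + 718027)*(-1466777 + I*√1254389) = 381762*(-1466777 + I*√1254389) = -559959721074 + 381762*I*√1254389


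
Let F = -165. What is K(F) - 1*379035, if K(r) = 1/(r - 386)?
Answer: -208848286/551 ≈ -3.7904e+5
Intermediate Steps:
K(r) = 1/(-386 + r)
K(F) - 1*379035 = 1/(-386 - 165) - 1*379035 = 1/(-551) - 379035 = -1/551 - 379035 = -208848286/551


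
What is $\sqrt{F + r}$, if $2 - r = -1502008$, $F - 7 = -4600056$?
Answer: $i \sqrt{3098039} \approx 1760.1 i$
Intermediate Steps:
$F = -4600049$ ($F = 7 - 4600056 = -4600049$)
$r = 1502010$ ($r = 2 - -1502008 = 2 + 1502008 = 1502010$)
$\sqrt{F + r} = \sqrt{-4600049 + 1502010} = \sqrt{-3098039} = i \sqrt{3098039}$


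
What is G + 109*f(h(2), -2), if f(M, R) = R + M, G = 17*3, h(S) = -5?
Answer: -712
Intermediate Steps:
G = 51
f(M, R) = M + R
G + 109*f(h(2), -2) = 51 + 109*(-5 - 2) = 51 + 109*(-7) = 51 - 763 = -712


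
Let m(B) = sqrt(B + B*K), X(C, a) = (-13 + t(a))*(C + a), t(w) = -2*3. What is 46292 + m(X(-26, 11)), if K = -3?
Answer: 46292 + I*sqrt(570) ≈ 46292.0 + 23.875*I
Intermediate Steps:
t(w) = -6
X(C, a) = -19*C - 19*a (X(C, a) = (-13 - 6)*(C + a) = -19*(C + a) = -19*C - 19*a)
m(B) = sqrt(2)*sqrt(-B) (m(B) = sqrt(B + B*(-3)) = sqrt(B - 3*B) = sqrt(-2*B) = sqrt(2)*sqrt(-B))
46292 + m(X(-26, 11)) = 46292 + sqrt(2)*sqrt(-(-19*(-26) - 19*11)) = 46292 + sqrt(2)*sqrt(-(494 - 209)) = 46292 + sqrt(2)*sqrt(-1*285) = 46292 + sqrt(2)*sqrt(-285) = 46292 + sqrt(2)*(I*sqrt(285)) = 46292 + I*sqrt(570)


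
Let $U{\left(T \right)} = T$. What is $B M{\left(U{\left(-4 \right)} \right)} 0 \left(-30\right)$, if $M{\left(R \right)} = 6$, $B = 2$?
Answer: $0$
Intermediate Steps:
$B M{\left(U{\left(-4 \right)} \right)} 0 \left(-30\right) = 2 \cdot 6 \cdot 0 \left(-30\right) = 2 \cdot 0 \left(-30\right) = 0 \left(-30\right) = 0$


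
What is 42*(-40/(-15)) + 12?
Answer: 124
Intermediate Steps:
42*(-40/(-15)) + 12 = 42*(-40*(-1/15)) + 12 = 42*(8/3) + 12 = 112 + 12 = 124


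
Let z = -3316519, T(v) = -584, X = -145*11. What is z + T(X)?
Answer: -3317103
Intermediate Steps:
X = -1595
z + T(X) = -3316519 - 584 = -3317103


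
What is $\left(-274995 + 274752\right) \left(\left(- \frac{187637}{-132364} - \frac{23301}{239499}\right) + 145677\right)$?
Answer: $- \frac{124690187153948517}{3522338404} \approx -3.54 \cdot 10^{7}$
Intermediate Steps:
$\left(-274995 + 274752\right) \left(\left(- \frac{187637}{-132364} - \frac{23301}{239499}\right) + 145677\right) = - 243 \left(\left(\left(-187637\right) \left(- \frac{1}{132364}\right) - \frac{2589}{26611}\right) + 145677\right) = - 243 \left(\left(\frac{187637}{132364} - \frac{2589}{26611}\right) + 145677\right) = - 243 \left(\frac{4650517811}{3522338404} + 145677\right) = \left(-243\right) \frac{513128342197319}{3522338404} = - \frac{124690187153948517}{3522338404}$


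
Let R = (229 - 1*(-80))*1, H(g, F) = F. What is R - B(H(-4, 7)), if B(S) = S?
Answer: 302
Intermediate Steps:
R = 309 (R = (229 + 80)*1 = 309*1 = 309)
R - B(H(-4, 7)) = 309 - 1*7 = 309 - 7 = 302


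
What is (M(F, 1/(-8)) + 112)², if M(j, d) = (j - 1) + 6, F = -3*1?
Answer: 12996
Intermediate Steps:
F = -3
M(j, d) = 5 + j (M(j, d) = (-1 + j) + 6 = 5 + j)
(M(F, 1/(-8)) + 112)² = ((5 - 3) + 112)² = (2 + 112)² = 114² = 12996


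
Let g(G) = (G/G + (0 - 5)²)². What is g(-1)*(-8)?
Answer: -5408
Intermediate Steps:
g(G) = 676 (g(G) = (1 + (-5)²)² = (1 + 25)² = 26² = 676)
g(-1)*(-8) = 676*(-8) = -5408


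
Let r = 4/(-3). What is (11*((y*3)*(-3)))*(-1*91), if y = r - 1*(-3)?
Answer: 15015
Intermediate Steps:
r = -4/3 (r = 4*(-⅓) = -4/3 ≈ -1.3333)
y = 5/3 (y = -4/3 - 1*(-3) = -4/3 + 3 = 5/3 ≈ 1.6667)
(11*((y*3)*(-3)))*(-1*91) = (11*(((5/3)*3)*(-3)))*(-1*91) = (11*(5*(-3)))*(-91) = (11*(-15))*(-91) = -165*(-91) = 15015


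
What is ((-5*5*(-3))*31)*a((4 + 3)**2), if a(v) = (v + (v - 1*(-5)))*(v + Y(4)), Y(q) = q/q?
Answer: 11973750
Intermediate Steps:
Y(q) = 1
a(v) = (1 + v)*(5 + 2*v) (a(v) = (v + (v - 1*(-5)))*(v + 1) = (v + (v + 5))*(1 + v) = (v + (5 + v))*(1 + v) = (5 + 2*v)*(1 + v) = (1 + v)*(5 + 2*v))
((-5*5*(-3))*31)*a((4 + 3)**2) = ((-5*5*(-3))*31)*(5 + 2*((4 + 3)**2)**2 + 7*(4 + 3)**2) = (-25*(-3)*31)*(5 + 2*(7**2)**2 + 7*7**2) = (75*31)*(5 + 2*49**2 + 7*49) = 2325*(5 + 2*2401 + 343) = 2325*(5 + 4802 + 343) = 2325*5150 = 11973750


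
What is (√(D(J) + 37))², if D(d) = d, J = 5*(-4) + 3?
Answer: 20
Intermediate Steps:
J = -17 (J = -20 + 3 = -17)
(√(D(J) + 37))² = (√(-17 + 37))² = (√20)² = (2*√5)² = 20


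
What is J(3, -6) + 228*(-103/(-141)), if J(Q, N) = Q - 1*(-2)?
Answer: 8063/47 ≈ 171.55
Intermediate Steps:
J(Q, N) = 2 + Q (J(Q, N) = Q + 2 = 2 + Q)
J(3, -6) + 228*(-103/(-141)) = (2 + 3) + 228*(-103/(-141)) = 5 + 228*(-103*(-1/141)) = 5 + 228*(103/141) = 5 + 7828/47 = 8063/47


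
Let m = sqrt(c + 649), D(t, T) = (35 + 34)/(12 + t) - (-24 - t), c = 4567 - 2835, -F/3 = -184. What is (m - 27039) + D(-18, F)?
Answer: -54089/2 + sqrt(2381) ≈ -26996.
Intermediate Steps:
F = 552 (F = -3*(-184) = 552)
c = 1732
D(t, T) = 24 + t + 69/(12 + t) (D(t, T) = 69/(12 + t) + (24 + t) = 24 + t + 69/(12 + t))
m = sqrt(2381) (m = sqrt(1732 + 649) = sqrt(2381) ≈ 48.795)
(m - 27039) + D(-18, F) = (sqrt(2381) - 27039) + (357 + (-18)**2 + 36*(-18))/(12 - 18) = (-27039 + sqrt(2381)) + (357 + 324 - 648)/(-6) = (-27039 + sqrt(2381)) - 1/6*33 = (-27039 + sqrt(2381)) - 11/2 = -54089/2 + sqrt(2381)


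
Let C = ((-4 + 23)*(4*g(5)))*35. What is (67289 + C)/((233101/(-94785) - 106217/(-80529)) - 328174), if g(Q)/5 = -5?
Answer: -2007463552695/834980523437398 ≈ -0.0024042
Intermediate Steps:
g(Q) = -25 (g(Q) = 5*(-5) = -25)
C = -66500 (C = ((-4 + 23)*(4*(-25)))*35 = (19*(-100))*35 = -1900*35 = -66500)
(67289 + C)/((233101/(-94785) - 106217/(-80529)) - 328174) = (67289 - 66500)/((233101/(-94785) - 106217/(-80529)) - 328174) = 789/((233101*(-1/94785) - 106217*(-1/80529)) - 328174) = 789/((-233101/94785 + 106217/80529) - 328174) = 789/(-2901204028/2544313755 - 328174) = 789/(-834980523437398/2544313755) = 789*(-2544313755/834980523437398) = -2007463552695/834980523437398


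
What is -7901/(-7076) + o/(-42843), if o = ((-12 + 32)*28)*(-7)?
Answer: 366240463/303157068 ≈ 1.2081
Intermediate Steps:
o = -3920 (o = (20*28)*(-7) = 560*(-7) = -3920)
-7901/(-7076) + o/(-42843) = -7901/(-7076) - 3920/(-42843) = -7901*(-1/7076) - 3920*(-1/42843) = 7901/7076 + 3920/42843 = 366240463/303157068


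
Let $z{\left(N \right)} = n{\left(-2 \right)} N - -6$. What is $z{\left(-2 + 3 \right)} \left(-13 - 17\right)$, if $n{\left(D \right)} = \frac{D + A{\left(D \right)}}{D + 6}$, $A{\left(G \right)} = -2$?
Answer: $-150$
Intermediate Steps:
$n{\left(D \right)} = \frac{-2 + D}{6 + D}$ ($n{\left(D \right)} = \frac{D - 2}{D + 6} = \frac{-2 + D}{6 + D}$)
$z{\left(N \right)} = 6 - N$ ($z{\left(N \right)} = \frac{-2 - 2}{6 - 2} N - -6 = \frac{1}{4} \left(-4\right) N + 6 = - N + 6 = 6 - N$)
$z{\left(-2 + 3 \right)} \left(-13 - 17\right) = \left(6 - \left(-2 + 3\right)\right) \left(-13 - 17\right) = \left(6 - 1\right) \left(-30\right) = 5 \left(-30\right) = -150$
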